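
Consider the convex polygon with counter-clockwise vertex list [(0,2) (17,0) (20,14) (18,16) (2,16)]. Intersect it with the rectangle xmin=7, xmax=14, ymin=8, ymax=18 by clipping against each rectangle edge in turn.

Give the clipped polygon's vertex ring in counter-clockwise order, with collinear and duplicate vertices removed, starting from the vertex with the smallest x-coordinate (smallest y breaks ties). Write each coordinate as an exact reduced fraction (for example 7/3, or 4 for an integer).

1. After x ≥ 7: [(7,20/17) (17,0) (20,14) (18,16) (7,16)]
2. After x ≤ 14: [(7,20/17) (14,6/17) (14,16) (7,16)]
3. After y ≥ 8: [(7,8) (14,8) (14,16) (7,16)]
4. After y ≤ 18: [(7,8) (14,8) (14,16) (7,16)]
5. Canonical ring: [(7,8) (14,8) (14,16) (7,16)]

Clipped polygon: [(7,8) (14,8) (14,16) (7,16)]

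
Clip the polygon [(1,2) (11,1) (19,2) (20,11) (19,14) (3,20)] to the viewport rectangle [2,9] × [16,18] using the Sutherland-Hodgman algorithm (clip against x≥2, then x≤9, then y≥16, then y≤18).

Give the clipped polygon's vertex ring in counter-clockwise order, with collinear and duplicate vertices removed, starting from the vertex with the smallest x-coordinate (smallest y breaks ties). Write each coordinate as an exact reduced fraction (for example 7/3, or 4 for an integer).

1. After x ≥ 2: [(2,11) (2,19/10) (11,1) (19,2) (20,11) (19,14) (3,20)]
2. After x ≤ 9: [(2,11) (2,19/10) (9,6/5) (9,71/4) (3,20)]
3. After y ≥ 16: [(23/9,16) (9,16) (9,71/4) (3,20)]
4. After y ≤ 18: [(25/9,18) (23/9,16) (9,16) (9,71/4) (25/3,18)]
5. Canonical ring: [(23/9,16) (9,16) (9,71/4) (25/3,18) (25/9,18)]

Clipped polygon: [(23/9,16) (9,16) (9,71/4) (25/3,18) (25/9,18)]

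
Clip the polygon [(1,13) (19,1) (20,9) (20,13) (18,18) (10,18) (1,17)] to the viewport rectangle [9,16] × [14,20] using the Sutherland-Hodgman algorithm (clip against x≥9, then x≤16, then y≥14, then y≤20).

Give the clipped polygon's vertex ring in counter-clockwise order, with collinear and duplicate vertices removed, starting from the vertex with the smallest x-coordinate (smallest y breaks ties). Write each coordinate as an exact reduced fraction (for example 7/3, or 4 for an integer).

Clipped polygon: [(9,14) (16,14) (16,18) (10,18) (9,161/9)]

1. After x ≥ 9: [(9,23/3) (19,1) (20,9) (20,13) (18,18) (10,18) (9,161/9)]
2. After x ≤ 16: [(9,23/3) (16,3) (16,18) (10,18) (9,161/9)]
3. After y ≥ 14: [(9,14) (16,14) (16,18) (10,18) (9,161/9)]
4. After y ≤ 20: [(9,14) (16,14) (16,18) (10,18) (9,161/9)]
5. Canonical ring: [(9,14) (16,14) (16,18) (10,18) (9,161/9)]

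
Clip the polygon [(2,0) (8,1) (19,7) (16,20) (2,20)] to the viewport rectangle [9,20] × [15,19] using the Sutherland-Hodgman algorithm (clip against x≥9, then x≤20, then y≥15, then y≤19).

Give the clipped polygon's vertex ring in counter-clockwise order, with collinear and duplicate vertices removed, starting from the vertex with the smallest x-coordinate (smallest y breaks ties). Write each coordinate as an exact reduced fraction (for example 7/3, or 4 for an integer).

Clipped polygon: [(9,15) (223/13,15) (211/13,19) (9,19)]

1. After x ≥ 9: [(9,17/11) (19,7) (16,20) (9,20)]
2. After x ≤ 20: [(9,17/11) (19,7) (16,20) (9,20)]
3. After y ≥ 15: [(9,15) (223/13,15) (16,20) (9,20)]
4. After y ≤ 19: [(9,19) (9,15) (223/13,15) (211/13,19)]
5. Canonical ring: [(9,15) (223/13,15) (211/13,19) (9,19)]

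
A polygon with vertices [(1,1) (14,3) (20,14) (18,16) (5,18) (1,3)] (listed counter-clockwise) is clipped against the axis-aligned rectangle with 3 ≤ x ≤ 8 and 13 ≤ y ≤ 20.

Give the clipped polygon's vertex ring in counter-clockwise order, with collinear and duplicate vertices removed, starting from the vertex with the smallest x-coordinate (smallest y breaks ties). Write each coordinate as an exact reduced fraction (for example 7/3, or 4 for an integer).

Clipped polygon: [(11/3,13) (8,13) (8,228/13) (5,18)]

1. After x ≥ 3: [(3,17/13) (14,3) (20,14) (18,16) (5,18) (3,21/2)]
2. After x ≤ 8: [(3,17/13) (8,27/13) (8,228/13) (5,18) (3,21/2)]
3. After y ≥ 13: [(8,13) (8,228/13) (5,18) (11/3,13)]
4. After y ≤ 20: [(8,13) (8,228/13) (5,18) (11/3,13)]
5. Canonical ring: [(11/3,13) (8,13) (8,228/13) (5,18)]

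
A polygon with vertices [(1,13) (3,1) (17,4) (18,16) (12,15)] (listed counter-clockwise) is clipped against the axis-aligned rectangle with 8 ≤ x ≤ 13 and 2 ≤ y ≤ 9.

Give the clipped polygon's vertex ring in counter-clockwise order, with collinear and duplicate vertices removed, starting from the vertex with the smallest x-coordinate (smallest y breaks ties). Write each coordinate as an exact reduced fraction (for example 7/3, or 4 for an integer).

1. After x ≥ 8: [(8,157/11) (8,29/14) (17,4) (18,16) (12,15)]
2. After x ≤ 13: [(8,157/11) (8,29/14) (13,22/7) (13,91/6) (12,15)]
3. After y ≥ 2: [(8,157/11) (8,29/14) (13,22/7) (13,91/6) (12,15)]
4. After y ≤ 9: [(8,9) (8,29/14) (13,22/7) (13,9)]
5. Canonical ring: [(8,29/14) (13,22/7) (13,9) (8,9)]

Clipped polygon: [(8,29/14) (13,22/7) (13,9) (8,9)]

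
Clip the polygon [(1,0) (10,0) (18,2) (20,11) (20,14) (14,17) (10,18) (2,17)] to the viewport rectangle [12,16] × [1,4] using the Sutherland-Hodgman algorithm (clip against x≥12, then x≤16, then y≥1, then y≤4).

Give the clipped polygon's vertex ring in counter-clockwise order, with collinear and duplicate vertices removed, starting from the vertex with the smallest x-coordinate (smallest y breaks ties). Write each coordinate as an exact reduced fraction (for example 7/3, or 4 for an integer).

1. After x ≥ 12: [(12,1/2) (18,2) (20,11) (20,14) (14,17) (12,35/2)]
2. After x ≤ 16: [(12,1/2) (16,3/2) (16,16) (14,17) (12,35/2)]
3. After y ≥ 1: [(12,1) (14,1) (16,3/2) (16,16) (14,17) (12,35/2)]
4. After y ≤ 4: [(12,4) (12,1) (14,1) (16,3/2) (16,4)]
5. Canonical ring: [(12,1) (14,1) (16,3/2) (16,4) (12,4)]

Clipped polygon: [(12,1) (14,1) (16,3/2) (16,4) (12,4)]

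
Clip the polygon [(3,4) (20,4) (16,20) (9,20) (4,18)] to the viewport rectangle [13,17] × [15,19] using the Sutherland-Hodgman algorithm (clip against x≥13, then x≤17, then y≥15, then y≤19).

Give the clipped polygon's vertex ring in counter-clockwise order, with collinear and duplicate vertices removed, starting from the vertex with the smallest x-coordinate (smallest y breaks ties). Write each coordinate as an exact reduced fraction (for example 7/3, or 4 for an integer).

1. After x ≥ 13: [(13,4) (20,4) (16,20) (13,20)]
2. After x ≤ 17: [(13,4) (17,4) (17,16) (16,20) (13,20)]
3. After y ≥ 15: [(13,15) (17,15) (17,16) (16,20) (13,20)]
4. After y ≤ 19: [(13,19) (13,15) (17,15) (17,16) (65/4,19)]
5. Canonical ring: [(13,15) (17,15) (17,16) (65/4,19) (13,19)]

Clipped polygon: [(13,15) (17,15) (17,16) (65/4,19) (13,19)]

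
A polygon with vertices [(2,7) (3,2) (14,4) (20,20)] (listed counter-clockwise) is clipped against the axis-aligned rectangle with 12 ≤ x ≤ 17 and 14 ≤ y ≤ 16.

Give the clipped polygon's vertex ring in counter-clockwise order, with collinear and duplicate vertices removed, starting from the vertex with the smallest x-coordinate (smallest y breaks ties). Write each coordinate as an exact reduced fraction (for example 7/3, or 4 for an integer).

1. After x ≥ 12: [(12,128/9) (12,40/11) (14,4) (20,20)]
2. After x ≤ 17: [(17,107/6) (12,128/9) (12,40/11) (14,4) (17,12)]
3. After y ≥ 14: [(17,14) (17,107/6) (12,128/9) (12,14)]
4. After y ≤ 16: [(17,14) (17,16) (188/13,16) (12,128/9) (12,14)]
5. Canonical ring: [(12,14) (17,14) (17,16) (188/13,16) (12,128/9)]

Clipped polygon: [(12,14) (17,14) (17,16) (188/13,16) (12,128/9)]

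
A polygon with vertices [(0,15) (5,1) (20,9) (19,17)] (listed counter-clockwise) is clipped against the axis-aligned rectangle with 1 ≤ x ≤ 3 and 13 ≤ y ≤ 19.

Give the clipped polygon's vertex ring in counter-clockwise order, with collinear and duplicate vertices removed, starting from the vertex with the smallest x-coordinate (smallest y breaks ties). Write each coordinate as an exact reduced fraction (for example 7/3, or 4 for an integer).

1. After x ≥ 1: [(1,287/19) (1,61/5) (5,1) (20,9) (19,17)]
2. After x ≤ 3: [(3,291/19) (1,287/19) (1,61/5) (3,33/5)]
3. After y ≥ 13: [(3,13) (3,291/19) (1,287/19) (1,13)]
4. After y ≤ 19: [(3,13) (3,291/19) (1,287/19) (1,13)]
5. Canonical ring: [(1,13) (3,13) (3,291/19) (1,287/19)]

Clipped polygon: [(1,13) (3,13) (3,291/19) (1,287/19)]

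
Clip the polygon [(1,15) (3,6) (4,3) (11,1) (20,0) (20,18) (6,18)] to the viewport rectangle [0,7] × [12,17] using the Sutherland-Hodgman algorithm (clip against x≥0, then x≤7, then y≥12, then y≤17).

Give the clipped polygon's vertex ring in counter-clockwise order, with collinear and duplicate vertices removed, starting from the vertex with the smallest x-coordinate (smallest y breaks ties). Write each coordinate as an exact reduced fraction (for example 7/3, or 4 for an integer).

Clipped polygon: [(1,15) (5/3,12) (7,12) (7,17) (13/3,17)]

1. After x ≥ 0: [(1,15) (3,6) (4,3) (11,1) (20,0) (20,18) (6,18)]
2. After x ≤ 7: [(1,15) (3,6) (4,3) (7,15/7) (7,18) (6,18)]
3. After y ≥ 12: [(1,15) (5/3,12) (7,12) (7,18) (6,18)]
4. After y ≤ 17: [(13/3,17) (1,15) (5/3,12) (7,12) (7,17)]
5. Canonical ring: [(1,15) (5/3,12) (7,12) (7,17) (13/3,17)]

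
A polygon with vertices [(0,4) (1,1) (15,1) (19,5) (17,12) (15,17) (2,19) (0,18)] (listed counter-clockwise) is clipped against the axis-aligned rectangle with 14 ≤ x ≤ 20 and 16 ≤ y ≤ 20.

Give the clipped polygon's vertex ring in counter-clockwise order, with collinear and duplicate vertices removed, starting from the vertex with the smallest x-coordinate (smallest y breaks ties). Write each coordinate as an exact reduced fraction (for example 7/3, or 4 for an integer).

Clipped polygon: [(14,16) (77/5,16) (15,17) (14,223/13)]

1. After x ≥ 14: [(14,1) (15,1) (19,5) (17,12) (15,17) (14,223/13)]
2. After x ≤ 20: [(14,1) (15,1) (19,5) (17,12) (15,17) (14,223/13)]
3. After y ≥ 16: [(14,16) (77/5,16) (15,17) (14,223/13)]
4. After y ≤ 20: [(14,16) (77/5,16) (15,17) (14,223/13)]
5. Canonical ring: [(14,16) (77/5,16) (15,17) (14,223/13)]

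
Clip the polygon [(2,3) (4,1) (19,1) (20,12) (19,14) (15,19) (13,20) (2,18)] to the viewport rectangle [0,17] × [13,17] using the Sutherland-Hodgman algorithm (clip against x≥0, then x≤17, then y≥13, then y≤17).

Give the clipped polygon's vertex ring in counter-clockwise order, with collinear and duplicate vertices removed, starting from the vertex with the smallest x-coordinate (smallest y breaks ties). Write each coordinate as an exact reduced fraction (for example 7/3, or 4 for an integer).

Clipped polygon: [(2,13) (17,13) (17,33/2) (83/5,17) (2,17)]

1. After x ≥ 0: [(2,3) (4,1) (19,1) (20,12) (19,14) (15,19) (13,20) (2,18)]
2. After x ≤ 17: [(2,3) (4,1) (17,1) (17,33/2) (15,19) (13,20) (2,18)]
3. After y ≥ 13: [(2,13) (17,13) (17,33/2) (15,19) (13,20) (2,18)]
4. After y ≤ 17: [(2,17) (2,13) (17,13) (17,33/2) (83/5,17)]
5. Canonical ring: [(2,13) (17,13) (17,33/2) (83/5,17) (2,17)]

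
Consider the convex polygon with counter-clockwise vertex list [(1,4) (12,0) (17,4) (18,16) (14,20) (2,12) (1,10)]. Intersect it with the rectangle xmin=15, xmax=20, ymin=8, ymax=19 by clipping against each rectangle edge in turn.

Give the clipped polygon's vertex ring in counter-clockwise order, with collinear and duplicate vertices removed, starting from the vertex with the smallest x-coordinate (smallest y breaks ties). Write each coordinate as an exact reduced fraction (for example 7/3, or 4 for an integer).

Clipped polygon: [(15,8) (52/3,8) (18,16) (15,19)]

1. After x ≥ 15: [(15,12/5) (17,4) (18,16) (15,19)]
2. After x ≤ 20: [(15,12/5) (17,4) (18,16) (15,19)]
3. After y ≥ 8: [(15,8) (52/3,8) (18,16) (15,19)]
4. After y ≤ 19: [(15,8) (52/3,8) (18,16) (15,19)]
5. Canonical ring: [(15,8) (52/3,8) (18,16) (15,19)]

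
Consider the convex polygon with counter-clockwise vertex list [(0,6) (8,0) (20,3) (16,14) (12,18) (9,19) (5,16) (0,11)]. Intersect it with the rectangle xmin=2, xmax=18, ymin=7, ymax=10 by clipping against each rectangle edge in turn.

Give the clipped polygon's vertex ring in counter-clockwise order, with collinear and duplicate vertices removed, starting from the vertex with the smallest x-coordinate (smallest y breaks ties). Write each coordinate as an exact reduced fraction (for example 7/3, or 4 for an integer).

Clipped polygon: [(2,7) (18,7) (18,17/2) (192/11,10) (2,10)]

1. After x ≥ 2: [(2,9/2) (8,0) (20,3) (16,14) (12,18) (9,19) (5,16) (2,13)]
2. After x ≤ 18: [(2,9/2) (8,0) (18,5/2) (18,17/2) (16,14) (12,18) (9,19) (5,16) (2,13)]
3. After y ≥ 7: [(2,7) (18,7) (18,17/2) (16,14) (12,18) (9,19) (5,16) (2,13)]
4. After y ≤ 10: [(2,10) (2,7) (18,7) (18,17/2) (192/11,10)]
5. Canonical ring: [(2,7) (18,7) (18,17/2) (192/11,10) (2,10)]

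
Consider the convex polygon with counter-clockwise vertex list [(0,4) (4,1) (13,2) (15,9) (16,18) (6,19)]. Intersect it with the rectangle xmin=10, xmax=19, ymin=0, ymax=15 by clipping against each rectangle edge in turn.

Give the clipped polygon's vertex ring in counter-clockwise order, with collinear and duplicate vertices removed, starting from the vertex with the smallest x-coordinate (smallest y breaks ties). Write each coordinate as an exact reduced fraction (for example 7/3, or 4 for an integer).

1. After x ≥ 10: [(10,5/3) (13,2) (15,9) (16,18) (10,93/5)]
2. After x ≤ 19: [(10,5/3) (13,2) (15,9) (16,18) (10,93/5)]
3. After y ≥ 0: [(10,5/3) (13,2) (15,9) (16,18) (10,93/5)]
4. After y ≤ 15: [(10,15) (10,5/3) (13,2) (15,9) (47/3,15)]
5. Canonical ring: [(10,5/3) (13,2) (15,9) (47/3,15) (10,15)]

Clipped polygon: [(10,5/3) (13,2) (15,9) (47/3,15) (10,15)]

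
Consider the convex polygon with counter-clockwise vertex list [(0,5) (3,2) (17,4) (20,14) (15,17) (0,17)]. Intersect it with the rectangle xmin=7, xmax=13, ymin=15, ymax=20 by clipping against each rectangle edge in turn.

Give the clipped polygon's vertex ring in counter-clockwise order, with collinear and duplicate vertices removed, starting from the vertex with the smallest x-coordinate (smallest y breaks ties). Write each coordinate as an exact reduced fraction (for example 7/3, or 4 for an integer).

Clipped polygon: [(7,15) (13,15) (13,17) (7,17)]

1. After x ≥ 7: [(7,18/7) (17,4) (20,14) (15,17) (7,17)]
2. After x ≤ 13: [(7,18/7) (13,24/7) (13,17) (7,17)]
3. After y ≥ 15: [(7,15) (13,15) (13,17) (7,17)]
4. After y ≤ 20: [(7,15) (13,15) (13,17) (7,17)]
5. Canonical ring: [(7,15) (13,15) (13,17) (7,17)]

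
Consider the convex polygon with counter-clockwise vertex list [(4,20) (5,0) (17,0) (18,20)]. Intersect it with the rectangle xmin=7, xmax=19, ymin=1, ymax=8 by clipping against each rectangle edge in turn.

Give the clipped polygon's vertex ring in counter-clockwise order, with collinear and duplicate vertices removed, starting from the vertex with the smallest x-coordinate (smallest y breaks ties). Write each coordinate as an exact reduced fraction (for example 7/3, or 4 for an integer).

1. After x ≥ 7: [(7,20) (7,0) (17,0) (18,20)]
2. After x ≤ 19: [(7,20) (7,0) (17,0) (18,20)]
3. After y ≥ 1: [(7,20) (7,1) (341/20,1) (18,20)]
4. After y ≤ 8: [(7,8) (7,1) (341/20,1) (87/5,8)]
5. Canonical ring: [(7,1) (341/20,1) (87/5,8) (7,8)]

Clipped polygon: [(7,1) (341/20,1) (87/5,8) (7,8)]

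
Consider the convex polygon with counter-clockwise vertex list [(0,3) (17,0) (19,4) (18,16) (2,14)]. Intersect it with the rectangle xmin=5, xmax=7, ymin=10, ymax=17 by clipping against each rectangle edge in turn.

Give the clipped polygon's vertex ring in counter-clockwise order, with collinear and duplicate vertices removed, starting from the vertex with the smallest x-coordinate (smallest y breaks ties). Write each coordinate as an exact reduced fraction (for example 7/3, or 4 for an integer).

Clipped polygon: [(5,10) (7,10) (7,117/8) (5,115/8)]

1. After x ≥ 5: [(5,36/17) (17,0) (19,4) (18,16) (5,115/8)]
2. After x ≤ 7: [(5,36/17) (7,30/17) (7,117/8) (5,115/8)]
3. After y ≥ 10: [(5,10) (7,10) (7,117/8) (5,115/8)]
4. After y ≤ 17: [(5,10) (7,10) (7,117/8) (5,115/8)]
5. Canonical ring: [(5,10) (7,10) (7,117/8) (5,115/8)]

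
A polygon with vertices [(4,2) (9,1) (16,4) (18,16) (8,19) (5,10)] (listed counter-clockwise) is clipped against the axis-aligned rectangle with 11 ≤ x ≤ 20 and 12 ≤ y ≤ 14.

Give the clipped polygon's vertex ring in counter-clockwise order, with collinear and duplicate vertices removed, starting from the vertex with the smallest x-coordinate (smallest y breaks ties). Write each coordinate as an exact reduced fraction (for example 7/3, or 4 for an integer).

Clipped polygon: [(11,12) (52/3,12) (53/3,14) (11,14)]

1. After x ≥ 11: [(11,13/7) (16,4) (18,16) (11,181/10)]
2. After x ≤ 20: [(11,13/7) (16,4) (18,16) (11,181/10)]
3. After y ≥ 12: [(11,12) (52/3,12) (18,16) (11,181/10)]
4. After y ≤ 14: [(11,14) (11,12) (52/3,12) (53/3,14)]
5. Canonical ring: [(11,12) (52/3,12) (53/3,14) (11,14)]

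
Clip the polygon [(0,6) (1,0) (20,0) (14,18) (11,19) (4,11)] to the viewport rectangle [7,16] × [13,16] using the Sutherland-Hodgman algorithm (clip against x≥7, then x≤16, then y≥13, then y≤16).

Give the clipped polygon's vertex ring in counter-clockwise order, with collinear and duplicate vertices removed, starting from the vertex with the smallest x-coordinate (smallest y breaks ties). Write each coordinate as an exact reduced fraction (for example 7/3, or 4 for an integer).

Clipped polygon: [(7,13) (47/3,13) (44/3,16) (67/8,16) (7,101/7)]

1. After x ≥ 7: [(7,0) (20,0) (14,18) (11,19) (7,101/7)]
2. After x ≤ 16: [(7,0) (16,0) (16,12) (14,18) (11,19) (7,101/7)]
3. After y ≥ 13: [(7,13) (47/3,13) (14,18) (11,19) (7,101/7)]
4. After y ≤ 16: [(7,13) (47/3,13) (44/3,16) (67/8,16) (7,101/7)]
5. Canonical ring: [(7,13) (47/3,13) (44/3,16) (67/8,16) (7,101/7)]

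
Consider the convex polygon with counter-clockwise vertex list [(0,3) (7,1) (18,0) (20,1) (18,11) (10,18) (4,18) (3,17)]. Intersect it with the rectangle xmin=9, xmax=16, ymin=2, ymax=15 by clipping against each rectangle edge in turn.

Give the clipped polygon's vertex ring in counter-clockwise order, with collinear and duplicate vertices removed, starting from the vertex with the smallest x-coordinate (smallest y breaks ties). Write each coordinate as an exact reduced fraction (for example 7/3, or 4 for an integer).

1. After x ≥ 9: [(9,9/11) (18,0) (20,1) (18,11) (10,18) (9,18)]
2. After x ≤ 16: [(9,9/11) (16,2/11) (16,51/4) (10,18) (9,18)]
3. After y ≥ 2: [(9,2) (16,2) (16,51/4) (10,18) (9,18)]
4. After y ≤ 15: [(9,15) (9,2) (16,2) (16,51/4) (94/7,15)]
5. Canonical ring: [(9,2) (16,2) (16,51/4) (94/7,15) (9,15)]

Clipped polygon: [(9,2) (16,2) (16,51/4) (94/7,15) (9,15)]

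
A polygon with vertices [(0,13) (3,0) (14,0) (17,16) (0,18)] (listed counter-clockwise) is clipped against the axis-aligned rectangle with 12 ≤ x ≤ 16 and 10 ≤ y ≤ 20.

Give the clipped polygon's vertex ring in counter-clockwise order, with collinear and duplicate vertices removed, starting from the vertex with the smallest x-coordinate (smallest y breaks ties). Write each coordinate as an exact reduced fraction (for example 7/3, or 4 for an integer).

Clipped polygon: [(12,10) (127/8,10) (16,32/3) (16,274/17) (12,282/17)]

1. After x ≥ 12: [(12,0) (14,0) (17,16) (12,282/17)]
2. After x ≤ 16: [(12,0) (14,0) (16,32/3) (16,274/17) (12,282/17)]
3. After y ≥ 10: [(12,10) (127/8,10) (16,32/3) (16,274/17) (12,282/17)]
4. After y ≤ 20: [(12,10) (127/8,10) (16,32/3) (16,274/17) (12,282/17)]
5. Canonical ring: [(12,10) (127/8,10) (16,32/3) (16,274/17) (12,282/17)]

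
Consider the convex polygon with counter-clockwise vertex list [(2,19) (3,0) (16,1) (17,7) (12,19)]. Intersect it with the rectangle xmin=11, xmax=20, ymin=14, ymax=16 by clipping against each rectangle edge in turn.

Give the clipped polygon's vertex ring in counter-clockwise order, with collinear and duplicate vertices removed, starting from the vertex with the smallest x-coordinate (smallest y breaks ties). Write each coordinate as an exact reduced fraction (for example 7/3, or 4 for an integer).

Clipped polygon: [(11,14) (169/12,14) (53/4,16) (11,16)]

1. After x ≥ 11: [(11,19) (11,8/13) (16,1) (17,7) (12,19)]
2. After x ≤ 20: [(11,19) (11,8/13) (16,1) (17,7) (12,19)]
3. After y ≥ 14: [(11,19) (11,14) (169/12,14) (12,19)]
4. After y ≤ 16: [(11,16) (11,14) (169/12,14) (53/4,16)]
5. Canonical ring: [(11,14) (169/12,14) (53/4,16) (11,16)]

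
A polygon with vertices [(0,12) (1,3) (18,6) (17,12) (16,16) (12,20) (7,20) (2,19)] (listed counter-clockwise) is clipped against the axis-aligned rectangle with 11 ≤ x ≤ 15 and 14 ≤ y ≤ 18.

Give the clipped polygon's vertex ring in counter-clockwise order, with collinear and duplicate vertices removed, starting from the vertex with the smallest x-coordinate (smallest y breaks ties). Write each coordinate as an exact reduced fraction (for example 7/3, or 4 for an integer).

Clipped polygon: [(11,14) (15,14) (15,17) (14,18) (11,18)]

1. After x ≥ 11: [(11,81/17) (18,6) (17,12) (16,16) (12,20) (11,20)]
2. After x ≤ 15: [(11,81/17) (15,93/17) (15,17) (12,20) (11,20)]
3. After y ≥ 14: [(11,14) (15,14) (15,17) (12,20) (11,20)]
4. After y ≤ 18: [(11,18) (11,14) (15,14) (15,17) (14,18)]
5. Canonical ring: [(11,14) (15,14) (15,17) (14,18) (11,18)]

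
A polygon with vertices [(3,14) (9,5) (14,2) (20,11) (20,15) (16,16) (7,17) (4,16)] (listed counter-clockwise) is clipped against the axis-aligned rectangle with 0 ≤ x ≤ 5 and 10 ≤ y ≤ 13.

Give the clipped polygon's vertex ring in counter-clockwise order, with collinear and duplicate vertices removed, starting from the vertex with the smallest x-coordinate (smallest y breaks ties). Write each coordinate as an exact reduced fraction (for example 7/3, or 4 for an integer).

Clipped polygon: [(11/3,13) (5,11) (5,13)]

1. After x ≥ 0: [(3,14) (9,5) (14,2) (20,11) (20,15) (16,16) (7,17) (4,16)]
2. After x ≤ 5: [(3,14) (5,11) (5,49/3) (4,16)]
3. After y ≥ 10: [(3,14) (5,11) (5,49/3) (4,16)]
4. After y ≤ 13: [(11/3,13) (5,11) (5,13)]
5. Canonical ring: [(11/3,13) (5,11) (5,13)]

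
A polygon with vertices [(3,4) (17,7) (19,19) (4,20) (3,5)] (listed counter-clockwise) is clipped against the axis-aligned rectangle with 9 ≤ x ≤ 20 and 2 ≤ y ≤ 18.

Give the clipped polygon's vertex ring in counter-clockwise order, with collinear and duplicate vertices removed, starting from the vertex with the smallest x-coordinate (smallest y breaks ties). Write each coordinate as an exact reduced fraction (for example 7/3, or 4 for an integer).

1. After x ≥ 9: [(9,37/7) (17,7) (19,19) (9,59/3)]
2. After x ≤ 20: [(9,37/7) (17,7) (19,19) (9,59/3)]
3. After y ≥ 2: [(9,37/7) (17,7) (19,19) (9,59/3)]
4. After y ≤ 18: [(9,18) (9,37/7) (17,7) (113/6,18)]
5. Canonical ring: [(9,37/7) (17,7) (113/6,18) (9,18)]

Clipped polygon: [(9,37/7) (17,7) (113/6,18) (9,18)]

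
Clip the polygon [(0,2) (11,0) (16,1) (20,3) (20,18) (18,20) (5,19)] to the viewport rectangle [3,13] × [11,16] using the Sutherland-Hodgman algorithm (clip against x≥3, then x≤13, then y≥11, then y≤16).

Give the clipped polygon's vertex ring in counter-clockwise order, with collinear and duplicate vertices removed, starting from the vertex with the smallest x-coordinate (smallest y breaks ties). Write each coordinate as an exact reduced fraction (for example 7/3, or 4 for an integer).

1. After x ≥ 3: [(3,61/5) (3,16/11) (11,0) (16,1) (20,3) (20,18) (18,20) (5,19)]
2. After x ≤ 13: [(3,61/5) (3,16/11) (11,0) (13,2/5) (13,255/13) (5,19)]
3. After y ≥ 11: [(3,61/5) (3,11) (13,11) (13,255/13) (5,19)]
4. After y ≤ 16: [(70/17,16) (3,61/5) (3,11) (13,11) (13,16)]
5. Canonical ring: [(3,11) (13,11) (13,16) (70/17,16) (3,61/5)]

Clipped polygon: [(3,11) (13,11) (13,16) (70/17,16) (3,61/5)]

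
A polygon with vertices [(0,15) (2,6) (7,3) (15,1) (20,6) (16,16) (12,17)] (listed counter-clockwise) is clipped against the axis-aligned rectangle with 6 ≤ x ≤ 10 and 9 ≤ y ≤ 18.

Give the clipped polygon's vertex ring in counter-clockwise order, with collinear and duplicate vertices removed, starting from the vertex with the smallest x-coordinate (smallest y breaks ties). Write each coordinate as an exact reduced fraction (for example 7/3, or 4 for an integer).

Clipped polygon: [(6,9) (10,9) (10,50/3) (6,16)]

1. After x ≥ 6: [(6,16) (6,18/5) (7,3) (15,1) (20,6) (16,16) (12,17)]
2. After x ≤ 10: [(10,50/3) (6,16) (6,18/5) (7,3) (10,9/4)]
3. After y ≥ 9: [(10,9) (10,50/3) (6,16) (6,9)]
4. After y ≤ 18: [(10,9) (10,50/3) (6,16) (6,9)]
5. Canonical ring: [(6,9) (10,9) (10,50/3) (6,16)]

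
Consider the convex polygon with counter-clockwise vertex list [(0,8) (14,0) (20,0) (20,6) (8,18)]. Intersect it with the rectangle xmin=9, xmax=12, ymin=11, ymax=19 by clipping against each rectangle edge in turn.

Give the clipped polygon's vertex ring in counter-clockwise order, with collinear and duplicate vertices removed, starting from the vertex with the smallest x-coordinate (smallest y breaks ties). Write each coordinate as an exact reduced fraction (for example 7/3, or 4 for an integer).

Clipped polygon: [(9,11) (12,11) (12,14) (9,17)]

1. After x ≥ 9: [(9,20/7) (14,0) (20,0) (20,6) (9,17)]
2. After x ≤ 12: [(9,20/7) (12,8/7) (12,14) (9,17)]
3. After y ≥ 11: [(9,11) (12,11) (12,14) (9,17)]
4. After y ≤ 19: [(9,11) (12,11) (12,14) (9,17)]
5. Canonical ring: [(9,11) (12,11) (12,14) (9,17)]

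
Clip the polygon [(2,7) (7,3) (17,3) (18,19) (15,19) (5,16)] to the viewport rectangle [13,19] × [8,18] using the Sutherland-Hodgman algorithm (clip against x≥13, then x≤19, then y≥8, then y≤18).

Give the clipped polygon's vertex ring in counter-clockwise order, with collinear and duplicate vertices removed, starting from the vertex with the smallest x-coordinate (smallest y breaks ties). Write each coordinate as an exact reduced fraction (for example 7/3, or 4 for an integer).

Clipped polygon: [(13,8) (277/16,8) (287/16,18) (13,18)]

1. After x ≥ 13: [(13,3) (17,3) (18,19) (15,19) (13,92/5)]
2. After x ≤ 19: [(13,3) (17,3) (18,19) (15,19) (13,92/5)]
3. After y ≥ 8: [(13,8) (277/16,8) (18,19) (15,19) (13,92/5)]
4. After y ≤ 18: [(13,18) (13,8) (277/16,8) (287/16,18)]
5. Canonical ring: [(13,8) (277/16,8) (287/16,18) (13,18)]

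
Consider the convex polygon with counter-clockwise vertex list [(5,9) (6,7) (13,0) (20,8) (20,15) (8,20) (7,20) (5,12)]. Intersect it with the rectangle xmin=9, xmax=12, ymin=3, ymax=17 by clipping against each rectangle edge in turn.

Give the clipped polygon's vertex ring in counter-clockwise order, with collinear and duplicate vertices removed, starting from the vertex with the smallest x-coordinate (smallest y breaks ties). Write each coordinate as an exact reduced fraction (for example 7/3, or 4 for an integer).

Clipped polygon: [(9,4) (10,3) (12,3) (12,17) (9,17)]

1. After x ≥ 9: [(9,4) (13,0) (20,8) (20,15) (9,235/12)]
2. After x ≤ 12: [(9,4) (12,1) (12,55/3) (9,235/12)]
3. After y ≥ 3: [(9,4) (10,3) (12,3) (12,55/3) (9,235/12)]
4. After y ≤ 17: [(9,17) (9,4) (10,3) (12,3) (12,17)]
5. Canonical ring: [(9,4) (10,3) (12,3) (12,17) (9,17)]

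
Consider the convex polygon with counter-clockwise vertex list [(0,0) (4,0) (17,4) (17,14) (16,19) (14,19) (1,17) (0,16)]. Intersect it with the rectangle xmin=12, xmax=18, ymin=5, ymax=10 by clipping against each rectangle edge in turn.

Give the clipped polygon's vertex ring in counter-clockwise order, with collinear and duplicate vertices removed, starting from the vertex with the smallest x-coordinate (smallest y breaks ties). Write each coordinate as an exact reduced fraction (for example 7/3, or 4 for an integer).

1. After x ≥ 12: [(12,32/13) (17,4) (17,14) (16,19) (14,19) (12,243/13)]
2. After x ≤ 18: [(12,32/13) (17,4) (17,14) (16,19) (14,19) (12,243/13)]
3. After y ≥ 5: [(12,5) (17,5) (17,14) (16,19) (14,19) (12,243/13)]
4. After y ≤ 10: [(12,10) (12,5) (17,5) (17,10)]
5. Canonical ring: [(12,5) (17,5) (17,10) (12,10)]

Clipped polygon: [(12,5) (17,5) (17,10) (12,10)]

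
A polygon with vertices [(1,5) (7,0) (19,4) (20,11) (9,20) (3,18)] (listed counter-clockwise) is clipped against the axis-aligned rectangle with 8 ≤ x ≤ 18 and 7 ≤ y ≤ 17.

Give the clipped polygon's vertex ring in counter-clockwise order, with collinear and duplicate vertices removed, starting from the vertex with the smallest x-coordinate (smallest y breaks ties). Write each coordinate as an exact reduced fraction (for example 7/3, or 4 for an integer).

Clipped polygon: [(8,7) (18,7) (18,139/11) (38/3,17) (8,17)]

1. After x ≥ 8: [(8,1/3) (19,4) (20,11) (9,20) (8,59/3)]
2. After x ≤ 18: [(8,1/3) (18,11/3) (18,139/11) (9,20) (8,59/3)]
3. After y ≥ 7: [(8,7) (18,7) (18,139/11) (9,20) (8,59/3)]
4. After y ≤ 17: [(8,17) (8,7) (18,7) (18,139/11) (38/3,17)]
5. Canonical ring: [(8,7) (18,7) (18,139/11) (38/3,17) (8,17)]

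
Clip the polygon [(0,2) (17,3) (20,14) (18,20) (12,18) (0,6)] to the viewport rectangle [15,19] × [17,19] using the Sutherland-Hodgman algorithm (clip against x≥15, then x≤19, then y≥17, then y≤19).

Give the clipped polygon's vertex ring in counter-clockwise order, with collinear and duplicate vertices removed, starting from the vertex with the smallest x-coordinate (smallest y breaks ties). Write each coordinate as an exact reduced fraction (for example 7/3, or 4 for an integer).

Clipped polygon: [(15,17) (19,17) (55/3,19) (15,19)]

1. After x ≥ 15: [(15,49/17) (17,3) (20,14) (18,20) (15,19)]
2. After x ≤ 19: [(15,49/17) (17,3) (19,31/3) (19,17) (18,20) (15,19)]
3. After y ≥ 17: [(15,17) (19,17) (19,17) (18,20) (15,19)]
4. After y ≤ 19: [(15,17) (19,17) (19,17) (55/3,19) (15,19) (15,19)]
5. Canonical ring: [(15,17) (19,17) (55/3,19) (15,19)]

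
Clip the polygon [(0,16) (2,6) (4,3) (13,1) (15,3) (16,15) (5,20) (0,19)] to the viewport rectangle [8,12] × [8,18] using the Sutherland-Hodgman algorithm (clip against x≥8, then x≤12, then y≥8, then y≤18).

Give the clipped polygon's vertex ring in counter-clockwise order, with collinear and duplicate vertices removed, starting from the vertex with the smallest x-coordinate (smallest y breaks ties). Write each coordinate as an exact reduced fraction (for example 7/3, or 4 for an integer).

1. After x ≥ 8: [(8,19/9) (13,1) (15,3) (16,15) (8,205/11)]
2. After x ≤ 12: [(8,19/9) (12,11/9) (12,185/11) (8,205/11)]
3. After y ≥ 8: [(8,8) (12,8) (12,185/11) (8,205/11)]
4. After y ≤ 18: [(8,18) (8,8) (12,8) (12,185/11) (47/5,18)]
5. Canonical ring: [(8,8) (12,8) (12,185/11) (47/5,18) (8,18)]

Clipped polygon: [(8,8) (12,8) (12,185/11) (47/5,18) (8,18)]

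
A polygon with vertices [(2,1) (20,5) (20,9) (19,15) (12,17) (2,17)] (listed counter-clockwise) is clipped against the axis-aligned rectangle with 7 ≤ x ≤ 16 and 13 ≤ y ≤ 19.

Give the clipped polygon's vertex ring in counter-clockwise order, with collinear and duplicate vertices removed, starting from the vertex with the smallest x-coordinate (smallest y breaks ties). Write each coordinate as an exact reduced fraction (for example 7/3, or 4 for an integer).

Clipped polygon: [(7,13) (16,13) (16,111/7) (12,17) (7,17)]

1. After x ≥ 7: [(7,19/9) (20,5) (20,9) (19,15) (12,17) (7,17)]
2. After x ≤ 16: [(7,19/9) (16,37/9) (16,111/7) (12,17) (7,17)]
3. After y ≥ 13: [(7,13) (16,13) (16,111/7) (12,17) (7,17)]
4. After y ≤ 19: [(7,13) (16,13) (16,111/7) (12,17) (7,17)]
5. Canonical ring: [(7,13) (16,13) (16,111/7) (12,17) (7,17)]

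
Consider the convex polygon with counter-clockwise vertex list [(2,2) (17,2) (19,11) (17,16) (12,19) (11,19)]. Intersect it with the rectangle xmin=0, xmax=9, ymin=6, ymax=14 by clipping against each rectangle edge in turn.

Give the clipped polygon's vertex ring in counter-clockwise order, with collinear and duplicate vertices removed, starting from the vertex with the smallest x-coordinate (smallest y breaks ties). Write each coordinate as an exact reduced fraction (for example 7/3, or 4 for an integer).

1. After x ≥ 0: [(2,2) (17,2) (19,11) (17,16) (12,19) (11,19)]
2. After x ≤ 9: [(9,137/9) (2,2) (9,2)]
3. After y ≥ 6: [(9,6) (9,137/9) (70/17,6)]
4. After y ≤ 14: [(9,6) (9,14) (142/17,14) (70/17,6)]
5. Canonical ring: [(70/17,6) (9,6) (9,14) (142/17,14)]

Clipped polygon: [(70/17,6) (9,6) (9,14) (142/17,14)]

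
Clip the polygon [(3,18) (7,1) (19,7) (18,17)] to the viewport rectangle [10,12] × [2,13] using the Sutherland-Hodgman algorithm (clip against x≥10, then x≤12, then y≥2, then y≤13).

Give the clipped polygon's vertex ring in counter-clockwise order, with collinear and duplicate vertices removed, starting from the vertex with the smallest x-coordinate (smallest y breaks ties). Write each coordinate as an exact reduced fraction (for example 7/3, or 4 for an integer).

1. After x ≥ 10: [(10,263/15) (10,5/2) (19,7) (18,17)]
2. After x ≤ 12: [(12,87/5) (10,263/15) (10,5/2) (12,7/2)]
3. After y ≥ 2: [(12,87/5) (10,263/15) (10,5/2) (12,7/2)]
4. After y ≤ 13: [(12,13) (10,13) (10,5/2) (12,7/2)]
5. Canonical ring: [(10,5/2) (12,7/2) (12,13) (10,13)]

Clipped polygon: [(10,5/2) (12,7/2) (12,13) (10,13)]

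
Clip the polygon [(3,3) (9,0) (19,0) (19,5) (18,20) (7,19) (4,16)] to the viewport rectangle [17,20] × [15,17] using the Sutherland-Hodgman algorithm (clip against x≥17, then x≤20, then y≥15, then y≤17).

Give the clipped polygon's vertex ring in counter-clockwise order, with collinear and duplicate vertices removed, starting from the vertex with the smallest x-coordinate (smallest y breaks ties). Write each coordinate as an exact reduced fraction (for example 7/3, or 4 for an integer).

1. After x ≥ 17: [(17,0) (19,0) (19,5) (18,20) (17,219/11)]
2. After x ≤ 20: [(17,0) (19,0) (19,5) (18,20) (17,219/11)]
3. After y ≥ 15: [(17,15) (55/3,15) (18,20) (17,219/11)]
4. After y ≤ 17: [(17,17) (17,15) (55/3,15) (91/5,17)]
5. Canonical ring: [(17,15) (55/3,15) (91/5,17) (17,17)]

Clipped polygon: [(17,15) (55/3,15) (91/5,17) (17,17)]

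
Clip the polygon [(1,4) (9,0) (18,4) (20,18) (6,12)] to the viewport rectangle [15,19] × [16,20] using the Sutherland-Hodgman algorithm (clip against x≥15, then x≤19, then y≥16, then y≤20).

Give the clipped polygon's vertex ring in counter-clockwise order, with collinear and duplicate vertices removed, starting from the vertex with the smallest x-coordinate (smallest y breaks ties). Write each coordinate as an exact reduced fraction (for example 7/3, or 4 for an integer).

1. After x ≥ 15: [(15,8/3) (18,4) (20,18) (15,111/7)]
2. After x ≤ 19: [(15,8/3) (18,4) (19,11) (19,123/7) (15,111/7)]
3. After y ≥ 16: [(19,16) (19,123/7) (46/3,16)]
4. After y ≤ 20: [(19,16) (19,123/7) (46/3,16)]
5. Canonical ring: [(46/3,16) (19,16) (19,123/7)]

Clipped polygon: [(46/3,16) (19,16) (19,123/7)]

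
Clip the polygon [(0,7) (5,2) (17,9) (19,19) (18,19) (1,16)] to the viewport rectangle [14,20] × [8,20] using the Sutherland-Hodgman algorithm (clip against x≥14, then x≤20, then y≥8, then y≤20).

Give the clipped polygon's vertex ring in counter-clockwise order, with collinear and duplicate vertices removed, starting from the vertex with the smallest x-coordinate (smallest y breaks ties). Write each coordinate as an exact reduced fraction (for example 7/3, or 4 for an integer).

Clipped polygon: [(14,8) (107/7,8) (17,9) (19,19) (18,19) (14,311/17)]

1. After x ≥ 14: [(14,29/4) (17,9) (19,19) (18,19) (14,311/17)]
2. After x ≤ 20: [(14,29/4) (17,9) (19,19) (18,19) (14,311/17)]
3. After y ≥ 8: [(14,8) (107/7,8) (17,9) (19,19) (18,19) (14,311/17)]
4. After y ≤ 20: [(14,8) (107/7,8) (17,9) (19,19) (18,19) (14,311/17)]
5. Canonical ring: [(14,8) (107/7,8) (17,9) (19,19) (18,19) (14,311/17)]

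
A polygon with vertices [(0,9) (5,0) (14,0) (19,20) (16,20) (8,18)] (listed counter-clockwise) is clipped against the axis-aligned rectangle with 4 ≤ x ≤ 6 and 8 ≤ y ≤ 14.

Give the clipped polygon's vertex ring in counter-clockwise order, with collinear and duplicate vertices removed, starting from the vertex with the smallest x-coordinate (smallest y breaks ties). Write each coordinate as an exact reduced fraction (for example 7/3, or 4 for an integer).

Clipped polygon: [(4,8) (6,8) (6,14) (40/9,14) (4,27/2)]

1. After x ≥ 4: [(4,27/2) (4,9/5) (5,0) (14,0) (19,20) (16,20) (8,18)]
2. After x ≤ 6: [(6,63/4) (4,27/2) (4,9/5) (5,0) (6,0)]
3. After y ≥ 8: [(6,8) (6,63/4) (4,27/2) (4,8)]
4. After y ≤ 14: [(6,8) (6,14) (40/9,14) (4,27/2) (4,8)]
5. Canonical ring: [(4,8) (6,8) (6,14) (40/9,14) (4,27/2)]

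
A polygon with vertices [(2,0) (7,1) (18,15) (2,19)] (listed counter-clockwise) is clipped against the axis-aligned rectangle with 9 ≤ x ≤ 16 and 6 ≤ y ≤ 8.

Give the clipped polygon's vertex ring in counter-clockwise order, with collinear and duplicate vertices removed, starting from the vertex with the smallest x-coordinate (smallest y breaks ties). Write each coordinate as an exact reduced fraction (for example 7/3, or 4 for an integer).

Clipped polygon: [(9,6) (153/14,6) (25/2,8) (9,8)]

1. After x ≥ 9: [(9,39/11) (18,15) (9,69/4)]
2. After x ≤ 16: [(9,39/11) (16,137/11) (16,31/2) (9,69/4)]
3. After y ≥ 6: [(9,6) (153/14,6) (16,137/11) (16,31/2) (9,69/4)]
4. After y ≤ 8: [(9,8) (9,6) (153/14,6) (25/2,8)]
5. Canonical ring: [(9,6) (153/14,6) (25/2,8) (9,8)]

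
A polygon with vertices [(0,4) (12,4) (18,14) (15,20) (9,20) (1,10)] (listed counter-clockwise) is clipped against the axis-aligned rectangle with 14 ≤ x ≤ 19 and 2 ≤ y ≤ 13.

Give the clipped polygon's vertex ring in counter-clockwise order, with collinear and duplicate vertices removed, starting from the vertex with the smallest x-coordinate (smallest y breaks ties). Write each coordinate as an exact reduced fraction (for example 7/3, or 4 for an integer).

Clipped polygon: [(14,22/3) (87/5,13) (14,13)]

1. After x ≥ 14: [(14,22/3) (18,14) (15,20) (14,20)]
2. After x ≤ 19: [(14,22/3) (18,14) (15,20) (14,20)]
3. After y ≥ 2: [(14,22/3) (18,14) (15,20) (14,20)]
4. After y ≤ 13: [(14,13) (14,22/3) (87/5,13)]
5. Canonical ring: [(14,22/3) (87/5,13) (14,13)]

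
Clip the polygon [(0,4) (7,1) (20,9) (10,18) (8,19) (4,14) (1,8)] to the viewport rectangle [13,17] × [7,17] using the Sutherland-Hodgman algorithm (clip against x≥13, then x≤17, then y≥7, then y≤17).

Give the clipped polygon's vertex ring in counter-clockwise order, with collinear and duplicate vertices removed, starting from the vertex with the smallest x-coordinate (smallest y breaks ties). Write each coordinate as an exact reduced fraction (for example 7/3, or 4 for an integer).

1. After x ≥ 13: [(13,61/13) (20,9) (13,153/10)]
2. After x ≤ 17: [(13,61/13) (17,93/13) (17,117/10) (13,153/10)]
3. After y ≥ 7: [(13,7) (67/4,7) (17,93/13) (17,117/10) (13,153/10)]
4. After y ≤ 17: [(13,7) (67/4,7) (17,93/13) (17,117/10) (13,153/10)]
5. Canonical ring: [(13,7) (67/4,7) (17,93/13) (17,117/10) (13,153/10)]

Clipped polygon: [(13,7) (67/4,7) (17,93/13) (17,117/10) (13,153/10)]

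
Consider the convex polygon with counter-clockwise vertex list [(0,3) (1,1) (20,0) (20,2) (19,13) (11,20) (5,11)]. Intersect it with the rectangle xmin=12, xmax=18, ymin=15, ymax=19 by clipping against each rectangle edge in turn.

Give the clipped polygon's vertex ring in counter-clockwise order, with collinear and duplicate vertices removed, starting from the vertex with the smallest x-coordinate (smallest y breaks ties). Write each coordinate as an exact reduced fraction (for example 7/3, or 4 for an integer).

1. After x ≥ 12: [(12,8/19) (20,0) (20,2) (19,13) (12,153/8)]
2. After x ≤ 18: [(12,8/19) (18,2/19) (18,111/8) (12,153/8)]
3. After y ≥ 15: [(12,15) (117/7,15) (12,153/8)]
4. After y ≤ 19: [(12,19) (12,15) (117/7,15) (85/7,19)]
5. Canonical ring: [(12,15) (117/7,15) (85/7,19) (12,19)]

Clipped polygon: [(12,15) (117/7,15) (85/7,19) (12,19)]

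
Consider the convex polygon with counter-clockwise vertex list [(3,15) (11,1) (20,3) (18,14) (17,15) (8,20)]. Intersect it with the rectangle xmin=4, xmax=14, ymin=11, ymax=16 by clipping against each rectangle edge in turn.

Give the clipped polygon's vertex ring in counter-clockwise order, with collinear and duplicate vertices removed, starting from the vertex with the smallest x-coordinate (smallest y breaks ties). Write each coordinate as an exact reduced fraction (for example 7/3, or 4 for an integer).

Clipped polygon: [(4,53/4) (37/7,11) (14,11) (14,16) (4,16)]

1. After x ≥ 4: [(4,16) (4,53/4) (11,1) (20,3) (18,14) (17,15) (8,20)]
2. After x ≤ 14: [(4,16) (4,53/4) (11,1) (14,5/3) (14,50/3) (8,20)]
3. After y ≥ 11: [(4,16) (4,53/4) (37/7,11) (14,11) (14,50/3) (8,20)]
4. After y ≤ 16: [(4,16) (4,16) (4,53/4) (37/7,11) (14,11) (14,16)]
5. Canonical ring: [(4,53/4) (37/7,11) (14,11) (14,16) (4,16)]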